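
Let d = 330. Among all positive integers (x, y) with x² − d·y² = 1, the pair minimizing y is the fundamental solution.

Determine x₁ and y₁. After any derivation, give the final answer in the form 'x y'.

d=330: √d = [18; 6,36] (ℓ=2, even), read p_1/q_1
k=0  a_k=18  p_k/q_k = 18/1
k=1  a_k=6  p_k/q_k = 109/6
→ (109, 6).  Check: 109²=11881, 330·6²=11880, difference 1.

109 6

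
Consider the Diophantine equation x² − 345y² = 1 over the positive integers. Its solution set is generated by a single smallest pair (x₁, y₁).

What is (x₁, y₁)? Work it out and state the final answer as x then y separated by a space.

√345 → a₀=18, period (1,1,2,1,6,1,2,1,1,36); ℓ=10 even so k=9
step 0: (18, 1)  from 18·(1,0) + (0,1)
step 1: (19, 1)  from 1·(18,1) + (1,0)
…
step 4: (130, 7)  from 1·(93,5) + (37,2)
step 5: (873, 47)  from 6·(130,7) + (93,5)
step 6: (1003, 54)  from 1·(873,47) + (130,7)
step 7: (2879, 155)  from 2·(1003,54) + (873,47)
step 8: (3882, 209)  from 1·(2879,155) + (1003,54)
step 9: (6761, 364)  from 1·(3882,209) + (2879,155)
fundamental: x₁=6761, y₁=364  (since 45711121 − 345·132496 = 1)

6761 364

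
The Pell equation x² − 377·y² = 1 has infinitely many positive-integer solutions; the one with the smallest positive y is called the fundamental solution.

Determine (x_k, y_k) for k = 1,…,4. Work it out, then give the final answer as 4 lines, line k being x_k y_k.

233 12
108577 5592
50596649 2605860
23577929857 1214325168

√377 → a₀=19, period (2,2,2,38); ℓ=4 even so k=3
i=0: a=19 ⇒ p=19, q=1
i=1: a=2 ⇒ p=39, q=2
i=2: a=2 ⇒ p=97, q=5
i=3: a=2 ⇒ p=233, q=12
fundamental: x₁=233, y₁=12  (since 54289 − 377·144 = 1)
(233+12√377)^2 = 108577 + 5592√377
(233+12√377)^3 = 50596649 + 2605860√377
(233+12√377)^4 = 23577929857 + 1214325168√377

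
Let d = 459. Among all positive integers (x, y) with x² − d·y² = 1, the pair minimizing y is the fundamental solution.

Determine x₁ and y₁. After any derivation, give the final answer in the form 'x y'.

499850 23331

[21; 2,2,1,4,21,4,1,2,2,42] for √459; ℓ=10 ⇒ convergent index 9
i=0: a=21 ⇒ p=21, q=1
…
i=3: a=1 ⇒ p=150, q=7
i=4: a=4 ⇒ p=707, q=33
i=5: a=21 ⇒ p=14997, q=700
i=6: a=4 ⇒ p=60695, q=2833
…
i=8: a=2 ⇒ p=212079, q=9899
i=9: a=2 ⇒ p=499850, q=23331
fundamental: x₁=499850, y₁=23331  (since 249850022500 − 459·544335561 = 1)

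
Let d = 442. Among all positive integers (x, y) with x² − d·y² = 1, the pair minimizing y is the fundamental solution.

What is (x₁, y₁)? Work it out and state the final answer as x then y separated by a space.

883 42

[21; 42] for √442; ℓ=1 ⇒ convergent index 1
i=0: a=21 ⇒ p=21, q=1
i=1: a=42 ⇒ p=883, q=42
(x₁, y₁) = (883, 42);  883² − 442·42² = 1 ✓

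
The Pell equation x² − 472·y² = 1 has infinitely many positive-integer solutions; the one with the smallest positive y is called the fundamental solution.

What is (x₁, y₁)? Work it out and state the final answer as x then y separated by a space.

√472 = [21; 1,2,1,1,1,…,2,1,42, …], period ℓ=14 (even) → k=13
k=0  a_k=21  p_k/q_k = 21/1
…
k=7  a_k=5  p_k/q_k = 5779/266
…
k=9  a_k=1  p_k/q_k = 30003/1381
…
k=12  a_k=2  p_k/q_k = 222687/10250
k=13  a_k=1  p_k/q_k = 306917/14127
(x₁, y₁) = (306917, 14127);  306917² − 472·14127² = 1 ✓

306917 14127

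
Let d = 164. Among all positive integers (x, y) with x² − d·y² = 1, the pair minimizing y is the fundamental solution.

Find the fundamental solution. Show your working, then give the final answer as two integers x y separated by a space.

2049 160

[12; 1,4,6,4,1,24] for √164; ℓ=6 ⇒ convergent index 5
step 0: (12, 1)  from 12·(1,0) + (0,1)
step 1: (13, 1)  from 1·(12,1) + (1,0)
…
step 3: (397, 31)  from 6·(64,5) + (13,1)
step 4: (1652, 129)  from 4·(397,31) + (64,5)
step 5: (2049, 160)  from 1·(1652,129) + (397,31)
→ (2049, 160).  Check: 2049²=4198401, 164·160²=4198400, difference 1.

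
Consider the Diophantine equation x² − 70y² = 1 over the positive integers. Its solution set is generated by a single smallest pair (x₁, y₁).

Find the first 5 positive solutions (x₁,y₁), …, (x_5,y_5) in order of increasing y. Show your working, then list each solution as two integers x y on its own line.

[8; 2,1,2,1,2,16] for √70; ℓ=6 ⇒ convergent index 5
k=0  a_k=8  p_k/q_k = 8/1
k=1  a_k=2  p_k/q_k = 17/2
k=2  a_k=1  p_k/q_k = 25/3
…
k=4  a_k=1  p_k/q_k = 92/11
k=5  a_k=2  p_k/q_k = 251/30
→ (251, 30).  Check: 251²=63001, 70·30²=63000, difference 1.
(x_2, y_2) = (251·251 + 70·30·30, 251·30 + 30·251) = (126001, 15060)
(x_3, y_3) = (251·126001 + 70·30·15060, 251·15060 + 30·126001) = (63252251, 7560090)
(x_4, y_4) = (251·63252251 + 70·30·7560090, 251·7560090 + 30·63252251) = (31752504001, 3795150120)
(x_5, y_5) = (251·31752504001 + 70·30·3795150120, 251·3795150120 + 30·31752504001) = (15939693756251, 1905157800150)

251 30
126001 15060
63252251 7560090
31752504001 3795150120
15939693756251 1905157800150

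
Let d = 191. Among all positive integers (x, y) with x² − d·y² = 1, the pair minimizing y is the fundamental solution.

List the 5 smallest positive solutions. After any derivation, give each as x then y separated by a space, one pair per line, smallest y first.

8994000 650783
161784071999999 11706284604000
2910171887135973018000 210572647456751349217
52348171905801720863712000001 3787780782452031563430792000
941638916241558444724564320044970000 68134600714746933190345629744650783

[13; 1,4,1,1,3,…,4,1,26] for √191; ℓ=16 ⇒ convergent index 15
a_0=13:  p_0=13·1+0=13,  q_0=13·0+1=1
…
a_2=4:  p_2=4·14+13=69,  q_2=4·1+1=5
a_3=1:  p_3=1·69+14=83,  q_3=1·5+1=6
a_4=1:  p_4=1·83+69=152,  q_4=1·6+5=11
…
a_6=2:  p_6=2·539+152=1230,  q_6=2·39+11=89
a_7=2:  p_7=2·1230+539=2999,  q_7=2·89+39=217
a_8=13:  p_8=13·2999+1230=40217,  q_8=13·217+89=2910
a_9=2:  p_9=2·40217+2999=83433,  q_9=2·2910+217=6037
a_10=2:  p_10=2·83433+40217=207083,  q_10=2·6037+2910=14984
a_11=3:  p_11=3·207083+83433=704682,  q_11=3·14984+6037=50989
…
a_14=4:  p_14=4·1616447+911765=7377553,  q_14=4·116962+65973=533821
a_15=1:  p_15=1·7377553+1616447=8994000,  q_15=1·533821+116962=650783
(x₁, y₁) = (8994000, 650783);  8994000² − 191·650783² = 1 ✓
n=2: (8994000,650783)∘(8994000,650783) = (8994000·8994000+191·650783·650783, 8994000·650783+650783·8994000) = (161784071999999,11706284604000)
n=3: (161784071999999,11706284604000)∘(8994000,650783) = (8994000·161784071999999+191·650783·11706284604000, 8994000·11706284604000+650783·161784071999999) = (2910171887135973018000,210572647456751349217)
n=4: (2910171887135973018000,210572647456751349217)∘(8994000,650783) = (8994000·2910171887135973018000+191·650783·210572647456751349217, 8994000·210572647456751349217+650783·2910171887135973018000) = (52348171905801720863712000001,3787780782452031563430792000)
n=5: (52348171905801720863712000001,3787780782452031563430792000)∘(8994000,650783) = (8994000·52348171905801720863712000001+191·650783·3787780782452031563430792000, 8994000·3787780782452031563430792000+650783·52348171905801720863712000001) = (941638916241558444724564320044970000,68134600714746933190345629744650783)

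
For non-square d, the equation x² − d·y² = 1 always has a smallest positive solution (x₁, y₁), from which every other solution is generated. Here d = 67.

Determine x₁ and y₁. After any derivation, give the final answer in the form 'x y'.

48842 5967

√67 = [8; 5,2,1,1,7,1,1,2,5,16, …], period ℓ=10 (even) → k=9
a_0=8:  p_0=8·1+0=8,  q_0=8·0+1=1
a_1=5:  p_1=5·8+1=41,  q_1=5·1+0=5
…
a_3=1:  p_3=1·90+41=131,  q_3=1·11+5=16
a_4=1:  p_4=1·131+90=221,  q_4=1·16+11=27
a_5=7:  p_5=7·221+131=1678,  q_5=7·27+16=205
a_6=1:  p_6=1·1678+221=1899,  q_6=1·205+27=232
a_7=1:  p_7=1·1899+1678=3577,  q_7=1·232+205=437
a_8=2:  p_8=2·3577+1899=9053,  q_8=2·437+232=1106
a_9=5:  p_9=5·9053+3577=48842,  q_9=5·1106+437=5967
→ (48842, 5967).  Check: 48842²=2385540964, 67·5967²=2385540963, difference 1.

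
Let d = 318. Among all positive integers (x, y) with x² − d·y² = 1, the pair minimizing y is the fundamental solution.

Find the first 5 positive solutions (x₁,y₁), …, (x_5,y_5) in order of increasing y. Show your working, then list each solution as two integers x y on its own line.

[17; 1,4,1,34] for √318; ℓ=4 ⇒ convergent index 3
k=0  a_k=17  p_k/q_k = 17/1
…
k=2  a_k=4  p_k/q_k = 89/5
k=3  a_k=1  p_k/q_k = 107/6
fundamental: x₁=107, y₁=6  (since 11449 − 318·36 = 1)
(107+6√318)^2 = 22897 + 1284√318
(107+6√318)^3 = 4899851 + 274770√318
(107+6√318)^4 = 1048545217 + 58799496√318
(107+6√318)^5 = 224383776587 + 12582817374√318

107 6
22897 1284
4899851 274770
1048545217 58799496
224383776587 12582817374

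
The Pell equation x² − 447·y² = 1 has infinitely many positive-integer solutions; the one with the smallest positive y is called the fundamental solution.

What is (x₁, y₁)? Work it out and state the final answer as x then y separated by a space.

148 7

√447 = [21; 7,42, …], period ℓ=2 (even) → k=1
k=0  a_k=21  p_k/q_k = 21/1
k=1  a_k=7  p_k/q_k = 148/7
(x₁, y₁) = (148, 7);  148² − 447·7² = 1 ✓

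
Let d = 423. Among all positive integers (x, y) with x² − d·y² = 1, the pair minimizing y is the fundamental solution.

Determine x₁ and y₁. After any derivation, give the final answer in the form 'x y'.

d=423: √d = [20; 1,1,3,4,3,1,1,40] (ℓ=8, even), read p_7/q_7
k=0  a_k=20  p_k/q_k = 20/1
k=1  a_k=1  p_k/q_k = 21/1
k=2  a_k=1  p_k/q_k = 41/2
k=3  a_k=3  p_k/q_k = 144/7
k=4  a_k=4  p_k/q_k = 617/30
…
k=6  a_k=1  p_k/q_k = 2612/127
k=7  a_k=1  p_k/q_k = 4607/224
(x₁, y₁) = (4607, 224);  4607² − 423·224² = 1 ✓

4607 224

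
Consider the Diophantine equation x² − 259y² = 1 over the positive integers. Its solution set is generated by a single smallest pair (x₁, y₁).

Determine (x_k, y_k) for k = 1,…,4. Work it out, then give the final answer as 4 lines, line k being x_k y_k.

[16; 10,1,2,3,4,3,2,1,10,32] for √259; ℓ=10 ⇒ convergent index 9
k=0  a_k=16  p_k/q_k = 16/1
…
k=3  a_k=2  p_k/q_k = 515/32
k=4  a_k=3  p_k/q_k = 1722/107
k=5  a_k=4  p_k/q_k = 7403/460
k=6  a_k=3  p_k/q_k = 23931/1487
k=7  a_k=2  p_k/q_k = 55265/3434
k=8  a_k=1  p_k/q_k = 79196/4921
k=9  a_k=10  p_k/q_k = 847225/52644
→ (847225, 52644).  Check: 847225²=717790200625, 259·52644²=717790200624, difference 1.
k=2:  x_2 = 847225·847225+259·52644·52644 = 1435580401249,  y_2 = 847225·52644+52644·847225 = 89202625800
k=3:  x_3 = 847225·1435580401249+259·52644·89202625800 = 2432519210895520825,  y_3 = 847225·89202625800+52644·1435580401249 = 151149389286757356
k=4:  x_4 = 847225·2432519210895520825+259·52644·151149389286757356 = 4121782176900479681520001,  y_4 = 847225·151149389286757356+52644·2432519210895520825 = 256115082676856799248400

847225 52644
1435580401249 89202625800
2432519210895520825 151149389286757356
4121782176900479681520001 256115082676856799248400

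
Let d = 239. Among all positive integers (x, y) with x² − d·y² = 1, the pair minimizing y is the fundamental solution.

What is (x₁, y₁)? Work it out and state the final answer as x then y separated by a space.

[15; 2,5,1,2,4,15,4,2,1,5,2,30] for √239; ℓ=12 ⇒ convergent index 11
i=0: a=15 ⇒ p=15, q=1
…
i=2: a=5 ⇒ p=170, q=11
i=3: a=1 ⇒ p=201, q=13
…
i=5: a=4 ⇒ p=2489, q=161
i=6: a=15 ⇒ p=37907, q=2452
i=7: a=4 ⇒ p=154117, q=9969
i=8: a=2 ⇒ p=346141, q=22390
…
i=10: a=5 ⇒ p=2847431, q=184185
i=11: a=2 ⇒ p=6195120, q=400729
→ (6195120, 400729).  Check: 6195120²=38379511814400, 239·400729²=38379511814399, difference 1.

6195120 400729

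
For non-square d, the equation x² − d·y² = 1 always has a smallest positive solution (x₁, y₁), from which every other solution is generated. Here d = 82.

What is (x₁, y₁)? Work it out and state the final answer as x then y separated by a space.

163 18

√82 → a₀=9, period (18); ℓ=1 odd so k=1
step 0: (9, 1)  from 9·(1,0) + (0,1)
step 1: (163, 18)  from 18·(9,1) + (1,0)
→ (163, 18).  Check: 163²=26569, 82·18²=26568, difference 1.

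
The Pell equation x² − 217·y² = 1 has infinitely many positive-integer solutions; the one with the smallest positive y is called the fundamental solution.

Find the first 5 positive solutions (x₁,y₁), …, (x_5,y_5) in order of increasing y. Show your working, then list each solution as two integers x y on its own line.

3844063 260952
29553640695937 2006231855952
227212113429087499999 15424163293772565000
1746835356769087211376615937 118582910847096488831334048
13429890324095468173938627689764063 911680360039229116129595136549048

[14; 1,2,1,2,1,…,2,1,28] for √217; ℓ=16 ⇒ convergent index 15
a_0=14:  p_0=14·1+0=14,  q_0=14·0+1=1
a_1=1:  p_1=1·14+1=15,  q_1=1·1+0=1
…
a_3=1:  p_3=1·44+15=59,  q_3=1·3+1=4
a_4=2:  p_4=2·59+44=162,  q_4=2·4+3=11
a_5=1:  p_5=1·162+59=221,  q_5=1·11+4=15
a_6=1:  p_6=1·221+162=383,  q_6=1·15+11=26
a_7=9:  p_7=9·383+221=3668,  q_7=9·26+15=249
a_8=4:  p_8=4·3668+383=15055,  q_8=4·249+26=1022
a_9=9:  p_9=9·15055+3668=139163,  q_9=9·1022+249=9447
a_10=1:  p_10=1·139163+15055=154218,  q_10=1·9447+1022=10469
…
a_12=2:  p_12=2·293381+154218=740980,  q_12=2·19916+10469=50301
a_13=1:  p_13=1·740980+293381=1034361,  q_13=1·50301+19916=70217
a_14=2:  p_14=2·1034361+740980=2809702,  q_14=2·70217+50301=190735
a_15=1:  p_15=1·2809702+1034361=3844063,  q_15=1·190735+70217=260952
(x₁, y₁) = (3844063, 260952);  3844063² − 217·260952² = 1 ✓
k=2:  x_2 = 3844063·3844063+217·260952·260952 = 29553640695937,  y_2 = 3844063·260952+260952·3844063 = 2006231855952
k=3:  x_3 = 3844063·29553640695937+217·260952·2006231855952 = 227212113429087499999,  y_3 = 3844063·2006231855952+260952·29553640695937 = 15424163293772565000
k=4:  x_4 = 3844063·227212113429087499999+217·260952·15424163293772565000 = 1746835356769087211376615937,  y_4 = 3844063·15424163293772565000+260952·227212113429087499999 = 118582910847096488831334048
k=5:  x_5 = 3844063·1746835356769087211376615937+217·260952·118582910847096488831334048 = 13429890324095468173938627689764063,  y_5 = 3844063·118582910847096488831334048+260952·1746835356769087211376615937 = 911680360039229116129595136549048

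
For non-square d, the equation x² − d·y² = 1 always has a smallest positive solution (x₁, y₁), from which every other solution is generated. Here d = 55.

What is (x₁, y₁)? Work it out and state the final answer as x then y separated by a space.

89 12

√55 → a₀=7, period (2,2,2,14); ℓ=4 even so k=3
i=0: a=7 ⇒ p=7, q=1
i=1: a=2 ⇒ p=15, q=2
i=2: a=2 ⇒ p=37, q=5
i=3: a=2 ⇒ p=89, q=12
fundamental: x₁=89, y₁=12  (since 7921 − 55·144 = 1)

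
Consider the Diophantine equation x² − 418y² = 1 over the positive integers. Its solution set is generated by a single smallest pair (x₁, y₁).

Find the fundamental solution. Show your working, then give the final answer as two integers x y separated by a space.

33857 1656

d=418: √d = [20; 2,4,20,4,2,40] (ℓ=6, even), read p_5/q_5
i=0: a=20 ⇒ p=20, q=1
i=1: a=2 ⇒ p=41, q=2
…
i=4: a=4 ⇒ p=15068, q=737
i=5: a=2 ⇒ p=33857, q=1656
→ (33857, 1656).  Check: 33857²=1146296449, 418·1656²=1146296448, difference 1.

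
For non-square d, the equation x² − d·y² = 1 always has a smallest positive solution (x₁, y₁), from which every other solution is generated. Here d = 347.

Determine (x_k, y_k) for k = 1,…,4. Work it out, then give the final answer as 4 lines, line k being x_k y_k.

√347 = [18; 1,1,1,2,4,…,1,1,36, …], period ℓ=14 (even) → k=13
step 0: (18, 1)  from 18·(1,0) + (0,1)
…
step 6: (801, 43)  from 1·(652,35) + (149,8)
…
step 12: (402885, 21628)  from 1·(238717,12815) + (164168,8813)
step 13: (641602, 34443)  from 1·(402885,21628) + (238717,12815)
fundamental: x₁=641602, y₁=34443  (since 411653126404 − 347·1186320249 = 1)
n=2: (641602,34443)∘(641602,34443) = (641602·641602+347·34443·34443, 641602·34443+34443·641602) = (823306252807,44197395372)
n=3: (823306252807,44197395372)∘(641602,34443) = (641602·823306252807+347·34443·44197395372, 641602·44197395372+34443·823306252807) = (1056469876826312026,56714274530897445)
n=4: (1056469876826312026,56714274530897445)∘(641602,34443) = (641602·1056469876826312026+347·34443·56714274530897445, 641602·56714274530897445+34443·1056469876826312026) = (1355666371822207590758497,72775983935101527618408)

641602 34443
823306252807 44197395372
1056469876826312026 56714274530897445
1355666371822207590758497 72775983935101527618408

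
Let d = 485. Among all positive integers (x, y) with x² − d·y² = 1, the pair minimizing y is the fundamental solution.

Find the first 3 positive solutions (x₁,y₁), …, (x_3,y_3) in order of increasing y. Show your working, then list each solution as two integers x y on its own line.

969 44
1877921 85272
3639409929 165257092

d=485: √d = [22; 44] (ℓ=1, odd), read p_1/q_1
i=0: a=22 ⇒ p=22, q=1
i=1: a=44 ⇒ p=969, q=44
→ (969, 44).  Check: 969²=938961, 485·44²=938960, difference 1.
(969+44√485)^2 = 1877921 + 85272√485
(969+44√485)^3 = 3639409929 + 165257092√485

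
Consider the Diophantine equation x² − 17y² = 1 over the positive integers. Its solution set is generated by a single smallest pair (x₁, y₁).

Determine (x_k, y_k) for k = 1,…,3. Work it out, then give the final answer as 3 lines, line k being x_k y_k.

√17 → a₀=4, period (8); ℓ=1 odd so k=1
i=0: a=4 ⇒ p=4, q=1
i=1: a=8 ⇒ p=33, q=8
→ (33, 8).  Check: 33²=1089, 17·8²=1088, difference 1.
(33+8√17)^2 = 2177 + 528√17
(33+8√17)^3 = 143649 + 34840√17

33 8
2177 528
143649 34840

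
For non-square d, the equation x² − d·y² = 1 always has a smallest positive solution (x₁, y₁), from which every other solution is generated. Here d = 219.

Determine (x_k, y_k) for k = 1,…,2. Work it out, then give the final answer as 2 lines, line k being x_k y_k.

74 5
10951 740

[14; 1,3,1,28] for √219; ℓ=4 ⇒ convergent index 3
k=0  a_k=14  p_k/q_k = 14/1
k=1  a_k=1  p_k/q_k = 15/1
k=2  a_k=3  p_k/q_k = 59/4
k=3  a_k=1  p_k/q_k = 74/5
→ (74, 5).  Check: 74²=5476, 219·5²=5475, difference 1.
k=2:  x_2 = 74·74+219·5·5 = 10951,  y_2 = 74·5+5·74 = 740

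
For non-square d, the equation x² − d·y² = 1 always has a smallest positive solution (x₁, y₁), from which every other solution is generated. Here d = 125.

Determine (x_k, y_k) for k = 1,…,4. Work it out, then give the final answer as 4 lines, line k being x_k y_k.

d=125: √d = [11; 5,1,1,5,22] (ℓ=5, odd), read p_9/q_9
k=0  a_k=11  p_k/q_k = 11/1
k=1  a_k=5  p_k/q_k = 56/5
…
k=3  a_k=1  p_k/q_k = 123/11
k=4  a_k=5  p_k/q_k = 682/61
k=5  a_k=22  p_k/q_k = 15127/1353
…
k=7  a_k=1  p_k/q_k = 91444/8179
k=8  a_k=1  p_k/q_k = 167761/15005
k=9  a_k=5  p_k/q_k = 930249/83204
fundamental: x₁=930249, y₁=83204  (since 865363202001 − 125·6922905616 = 1)
(x_2, y_2) = (930249·930249 + 125·83204·83204, 930249·83204 + 83204·930249) = (1730726404001, 154800875592)
(x_3, y_3) = (930249·1730726404001 + 125·83204·154800875592, 930249·154800875592 + 83204·1730726404001) = (3220013013190122249, 288006719437081612)
(x_4, y_4) = (930249·3220013013190122249 + 125·83204·288006719437081612, 930249·288006719437081612 + 83204·3220013013190122249) = (5990827771012465337616001, 535835925499096664087184)

930249 83204
1730726404001 154800875592
3220013013190122249 288006719437081612
5990827771012465337616001 535835925499096664087184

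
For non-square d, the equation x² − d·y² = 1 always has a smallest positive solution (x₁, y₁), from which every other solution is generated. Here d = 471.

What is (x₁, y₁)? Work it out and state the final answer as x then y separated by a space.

7838695 361188

√471 = [21; 1,2,2,1,3,…,2,1,42, …], period ℓ=14 (even) → k=13
k=0  a_k=21  p_k/q_k = 21/1
…
k=2  a_k=2  p_k/q_k = 65/3
k=3  a_k=2  p_k/q_k = 152/7
k=4  a_k=1  p_k/q_k = 217/10
k=5  a_k=3  p_k/q_k = 803/37
k=6  a_k=4  p_k/q_k = 3429/158
…
k=8  a_k=4  p_k/q_k = 198665/9154
…
k=10  a_k=1  p_k/q_k = 843469/38865
k=11  a_k=2  p_k/q_k = 2331742/107441
k=12  a_k=2  p_k/q_k = 5506953/253747
k=13  a_k=1  p_k/q_k = 7838695/361188
fundamental: x₁=7838695, y₁=361188  (since 61445139303025 − 471·130456771344 = 1)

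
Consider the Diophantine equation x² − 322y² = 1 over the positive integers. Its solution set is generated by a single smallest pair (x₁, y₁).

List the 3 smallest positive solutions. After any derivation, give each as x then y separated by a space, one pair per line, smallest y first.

323 18
208657 11628
134792099 7511670

√322 → a₀=17, period (1,16,1,34); ℓ=4 even so k=3
step 0: (17, 1)  from 17·(1,0) + (0,1)
step 1: (18, 1)  from 1·(17,1) + (1,0)
step 2: (305, 17)  from 16·(18,1) + (17,1)
step 3: (323, 18)  from 1·(305,17) + (18,1)
(x₁, y₁) = (323, 18);  323² − 322·18² = 1 ✓
(323+18√322)^2 = 208657 + 11628√322
(323+18√322)^3 = 134792099 + 7511670√322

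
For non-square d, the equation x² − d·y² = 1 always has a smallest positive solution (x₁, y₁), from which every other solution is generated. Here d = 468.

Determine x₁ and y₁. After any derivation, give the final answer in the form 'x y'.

[21; 1,1,1,2,1,1,1,42] for √468; ℓ=8 ⇒ convergent index 7
a_0=21:  p_0=21·1+0=21,  q_0=21·0+1=1
…
a_5=1:  p_5=1·173+65=238,  q_5=1·8+3=11
a_6=1:  p_6=1·238+173=411,  q_6=1·11+8=19
a_7=1:  p_7=1·411+238=649,  q_7=1·19+11=30
fundamental: x₁=649, y₁=30  (since 421201 − 468·900 = 1)

649 30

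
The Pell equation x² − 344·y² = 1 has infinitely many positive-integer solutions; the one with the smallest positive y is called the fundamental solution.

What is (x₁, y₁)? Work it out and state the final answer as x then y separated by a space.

10405 561

[18; 1,1,4,1,3,1,4,1,1,36] for √344; ℓ=10 ⇒ convergent index 9
step 0: (18, 1)  from 18·(1,0) + (0,1)
…
step 6: (983, 53)  from 1·(779,42) + (204,11)
step 7: (4711, 254)  from 4·(983,53) + (779,42)
step 8: (5694, 307)  from 1·(4711,254) + (983,53)
step 9: (10405, 561)  from 1·(5694,307) + (4711,254)
fundamental: x₁=10405, y₁=561  (since 108264025 − 344·314721 = 1)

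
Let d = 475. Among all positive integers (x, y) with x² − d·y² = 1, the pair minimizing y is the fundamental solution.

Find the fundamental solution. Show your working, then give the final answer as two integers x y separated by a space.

[21; 1,3,1,6,2,6,1,3,1,42] for √475; ℓ=10 ⇒ convergent index 9
a_0=21:  p_0=21·1+0=21,  q_0=21·0+1=1
a_1=1:  p_1=1·21+1=22,  q_1=1·1+0=1
a_2=3:  p_2=3·22+21=87,  q_2=3·1+1=4
a_3=1:  p_3=1·87+22=109,  q_3=1·4+1=5
a_4=6:  p_4=6·109+87=741,  q_4=6·5+4=34
a_5=2:  p_5=2·741+109=1591,  q_5=2·34+5=73
a_6=6:  p_6=6·1591+741=10287,  q_6=6·73+34=472
a_7=1:  p_7=1·10287+1591=11878,  q_7=1·472+73=545
a_8=3:  p_8=3·11878+10287=45921,  q_8=3·545+472=2107
a_9=1:  p_9=1·45921+11878=57799,  q_9=1·2107+545=2652
fundamental: x₁=57799, y₁=2652  (since 3340724401 − 475·7033104 = 1)

57799 2652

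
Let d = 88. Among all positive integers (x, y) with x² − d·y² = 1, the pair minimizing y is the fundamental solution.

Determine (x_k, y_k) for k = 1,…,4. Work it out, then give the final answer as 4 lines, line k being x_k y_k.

197 21
77617 8274
30580901 3259935
12048797377 1284406116

√88 = [9; 2,1,1,1,2,18, …], period ℓ=6 (even) → k=5
a_0=9:  p_0=9·1+0=9,  q_0=9·0+1=1
a_1=2:  p_1=2·9+1=19,  q_1=2·1+0=2
…
a_4=1:  p_4=1·47+28=75,  q_4=1·5+3=8
a_5=2:  p_5=2·75+47=197,  q_5=2·8+5=21
(x₁, y₁) = (197, 21);  197² − 88·21² = 1 ✓
(197+21√88)^2 = 77617 + 8274√88
(197+21√88)^3 = 30580901 + 3259935√88
(197+21√88)^4 = 12048797377 + 1284406116√88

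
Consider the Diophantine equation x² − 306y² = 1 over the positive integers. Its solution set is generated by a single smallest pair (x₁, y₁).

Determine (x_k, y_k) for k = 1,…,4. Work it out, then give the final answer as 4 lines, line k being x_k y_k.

35 2
2449 140
171395 9798
11995201 685720

√306 = [17; 2,34, …], period ℓ=2 (even) → k=1
a_0=17:  p_0=17·1+0=17,  q_0=17·0+1=1
a_1=2:  p_1=2·17+1=35,  q_1=2·1+0=2
→ (35, 2).  Check: 35²=1225, 306·2²=1224, difference 1.
(35+2√306)^2 = 2449 + 140√306
(35+2√306)^3 = 171395 + 9798√306
(35+2√306)^4 = 11995201 + 685720√306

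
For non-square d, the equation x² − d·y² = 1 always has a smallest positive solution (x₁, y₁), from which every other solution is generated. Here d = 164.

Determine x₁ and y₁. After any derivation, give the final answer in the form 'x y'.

2049 160

d=164: √d = [12; 1,4,6,4,1,24] (ℓ=6, even), read p_5/q_5
k=0  a_k=12  p_k/q_k = 12/1
…
k=3  a_k=6  p_k/q_k = 397/31
k=4  a_k=4  p_k/q_k = 1652/129
k=5  a_k=1  p_k/q_k = 2049/160
fundamental: x₁=2049, y₁=160  (since 4198401 − 164·25600 = 1)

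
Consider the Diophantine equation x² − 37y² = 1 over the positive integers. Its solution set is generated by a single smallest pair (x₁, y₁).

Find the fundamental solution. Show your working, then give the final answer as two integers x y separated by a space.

d=37: √d = [6; 12] (ℓ=1, odd), read p_1/q_1
a_0=6:  p_0=6·1+0=6,  q_0=6·0+1=1
a_1=12:  p_1=12·6+1=73,  q_1=12·1+0=12
→ (73, 12).  Check: 73²=5329, 37·12²=5328, difference 1.

73 12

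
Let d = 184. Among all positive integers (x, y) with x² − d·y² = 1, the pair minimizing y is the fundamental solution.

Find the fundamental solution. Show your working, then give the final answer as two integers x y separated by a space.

d=184: √d = [13; 1,1,3,2,1,2,1,2,3,1,1,26] (ℓ=12, even), read p_11/q_11
a_0=13:  p_0=13·1+0=13,  q_0=13·0+1=1
a_1=1:  p_1=1·13+1=14,  q_1=1·1+0=1
…
a_3=3:  p_3=3·27+14=95,  q_3=3·2+1=7
…
a_5=1:  p_5=1·217+95=312,  q_5=1·16+7=23
a_6=2:  p_6=2·312+217=841,  q_6=2·23+16=62
…
a_10=1:  p_10=1·10594+3147=13741,  q_10=1·781+232=1013
a_11=1:  p_11=1·13741+10594=24335,  q_11=1·1013+781=1794
→ (24335, 1794).  Check: 24335²=592192225, 184·1794²=592192224, difference 1.

24335 1794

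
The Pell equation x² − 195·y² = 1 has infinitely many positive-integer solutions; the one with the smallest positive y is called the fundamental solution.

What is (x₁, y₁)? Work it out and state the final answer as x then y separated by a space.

[13; 1,26] for √195; ℓ=2 ⇒ convergent index 1
a_0=13:  p_0=13·1+0=13,  q_0=13·0+1=1
a_1=1:  p_1=1·13+1=14,  q_1=1·1+0=1
fundamental: x₁=14, y₁=1  (since 196 − 195·1 = 1)

14 1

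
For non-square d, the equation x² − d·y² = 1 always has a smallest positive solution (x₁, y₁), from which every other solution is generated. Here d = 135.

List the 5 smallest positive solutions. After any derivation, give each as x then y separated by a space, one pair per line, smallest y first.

√135 → a₀=11, period (1,1,1,1,1,1,1,22); ℓ=8 even so k=7
i=0: a=11 ⇒ p=11, q=1
…
i=2: a=1 ⇒ p=23, q=2
…
i=4: a=1 ⇒ p=58, q=5
i=5: a=1 ⇒ p=93, q=8
i=6: a=1 ⇒ p=151, q=13
i=7: a=1 ⇒ p=244, q=21
fundamental: x₁=244, y₁=21  (since 59536 − 135·441 = 1)
(244+21√135)^2 = 119071 + 10248√135
(244+21√135)^3 = 58106404 + 5001003√135
(244+21√135)^4 = 28355806081 + 2440479216√135
(244+21√135)^5 = 13837575261124 + 1190948856405√135

244 21
119071 10248
58106404 5001003
28355806081 2440479216
13837575261124 1190948856405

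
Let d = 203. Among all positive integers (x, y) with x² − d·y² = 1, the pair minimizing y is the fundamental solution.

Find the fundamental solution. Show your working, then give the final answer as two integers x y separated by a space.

√203 → a₀=14, period (4,28); ℓ=2 even so k=1
i=0: a=14 ⇒ p=14, q=1
i=1: a=4 ⇒ p=57, q=4
→ (57, 4).  Check: 57²=3249, 203·4²=3248, difference 1.

57 4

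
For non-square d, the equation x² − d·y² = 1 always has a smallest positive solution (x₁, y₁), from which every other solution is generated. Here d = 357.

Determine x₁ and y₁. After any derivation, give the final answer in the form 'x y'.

3401 180

√357 = [18; 1,8,2,8,1,36, …], period ℓ=6 (even) → k=5
k=0  a_k=18  p_k/q_k = 18/1
…
k=2  a_k=8  p_k/q_k = 170/9
…
k=4  a_k=8  p_k/q_k = 3042/161
k=5  a_k=1  p_k/q_k = 3401/180
(x₁, y₁) = (3401, 180);  3401² − 357·180² = 1 ✓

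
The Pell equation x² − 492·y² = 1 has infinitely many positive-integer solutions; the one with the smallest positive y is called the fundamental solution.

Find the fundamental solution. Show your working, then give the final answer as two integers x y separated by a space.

d=492: √d = [22; 5,1,1,10,1,1,5,44] (ℓ=8, even), read p_7/q_7
i=0: a=22 ⇒ p=22, q=1
i=1: a=5 ⇒ p=111, q=5
i=2: a=1 ⇒ p=133, q=6
i=3: a=1 ⇒ p=244, q=11
i=4: a=10 ⇒ p=2573, q=116
…
i=6: a=1 ⇒ p=5390, q=243
i=7: a=5 ⇒ p=29767, q=1342
fundamental: x₁=29767, y₁=1342  (since 886074289 − 492·1800964 = 1)

29767 1342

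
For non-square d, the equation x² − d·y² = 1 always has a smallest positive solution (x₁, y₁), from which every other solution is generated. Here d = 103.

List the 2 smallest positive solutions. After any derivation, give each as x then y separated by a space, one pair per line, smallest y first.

d=103: √d = [10; 6,1,2,1,1,9,1,1,2,1,6,20] (ℓ=12, even), read p_11/q_11
step 0: (10, 1)  from 10·(1,0) + (0,1)
…
step 2: (71, 7)  from 1·(61,6) + (10,1)
step 3: (203, 20)  from 2·(71,7) + (61,6)
step 4: (274, 27)  from 1·(203,20) + (71,7)
…
step 9: (24266, 2391)  from 2·(9611,947) + (5044,497)
step 10: (33877, 3338)  from 1·(24266,2391) + (9611,947)
step 11: (227528, 22419)  from 6·(33877,3338) + (24266,2391)
fundamental: x₁=227528, y₁=22419  (since 51768990784 − 103·502611561 = 1)
(227528+22419√103)^2 = 103537981567 + 10201900464√103

227528 22419
103537981567 10201900464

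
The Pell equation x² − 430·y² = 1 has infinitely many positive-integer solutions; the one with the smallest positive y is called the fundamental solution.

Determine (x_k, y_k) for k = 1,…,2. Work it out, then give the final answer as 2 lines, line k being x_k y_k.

2862251 138030
16384961574001 790153011060

[20; 1,2,1,3,1,…,2,1,40] for √430; ℓ=14 ⇒ convergent index 13
k=0  a_k=20  p_k/q_k = 20/1
…
k=2  a_k=2  p_k/q_k = 62/3
k=3  a_k=1  p_k/q_k = 83/4
k=4  a_k=3  p_k/q_k = 311/15
k=5  a_k=1  p_k/q_k = 394/19
…
k=12  a_k=2  p_k/q_k = 2107880/101651
k=13  a_k=1  p_k/q_k = 2862251/138030
(x₁, y₁) = (2862251, 138030);  2862251² − 430·138030² = 1 ✓
(x_2, y_2) = (2862251·2862251 + 430·138030·138030, 2862251·138030 + 138030·2862251) = (16384961574001, 790153011060)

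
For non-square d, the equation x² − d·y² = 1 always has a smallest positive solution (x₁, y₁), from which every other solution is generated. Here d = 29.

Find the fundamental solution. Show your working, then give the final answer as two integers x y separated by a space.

9801 1820

√29 → a₀=5, period (2,1,1,2,10); ℓ=5 odd so k=9
a_0=5:  p_0=5·1+0=5,  q_0=5·0+1=1
…
a_3=1:  p_3=1·16+11=27,  q_3=1·3+2=5
…
a_7=1:  p_7=1·1524+727=2251,  q_7=1·283+135=418
a_8=1:  p_8=1·2251+1524=3775,  q_8=1·418+283=701
a_9=2:  p_9=2·3775+2251=9801,  q_9=2·701+418=1820
fundamental: x₁=9801, y₁=1820  (since 96059601 − 29·3312400 = 1)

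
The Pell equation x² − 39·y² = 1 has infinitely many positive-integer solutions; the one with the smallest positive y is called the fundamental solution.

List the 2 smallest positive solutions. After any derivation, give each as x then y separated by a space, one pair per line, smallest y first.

25 4
1249 200

[6; 4,12] for √39; ℓ=2 ⇒ convergent index 1
a_0=6:  p_0=6·1+0=6,  q_0=6·0+1=1
a_1=4:  p_1=4·6+1=25,  q_1=4·1+0=4
fundamental: x₁=25, y₁=4  (since 625 − 39·16 = 1)
(x_2, y_2) = (25·25 + 39·4·4, 25·4 + 4·25) = (1249, 200)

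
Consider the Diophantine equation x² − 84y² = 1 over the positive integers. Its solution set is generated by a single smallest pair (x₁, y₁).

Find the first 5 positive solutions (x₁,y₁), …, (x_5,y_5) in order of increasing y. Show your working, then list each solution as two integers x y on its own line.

55 6
6049 660
665335 72594
73180801 7984680
8049222775 878242206

d=84: √d = [9; 6,18] (ℓ=2, even), read p_1/q_1
a_0=9:  p_0=9·1+0=9,  q_0=9·0+1=1
a_1=6:  p_1=6·9+1=55,  q_1=6·1+0=6
(x₁, y₁) = (55, 6);  55² − 84·6² = 1 ✓
(x_2, y_2) = (55·55 + 84·6·6, 55·6 + 6·55) = (6049, 660)
(x_3, y_3) = (55·6049 + 84·6·660, 55·660 + 6·6049) = (665335, 72594)
(x_4, y_4) = (55·665335 + 84·6·72594, 55·72594 + 6·665335) = (73180801, 7984680)
(x_5, y_5) = (55·73180801 + 84·6·7984680, 55·7984680 + 6·73180801) = (8049222775, 878242206)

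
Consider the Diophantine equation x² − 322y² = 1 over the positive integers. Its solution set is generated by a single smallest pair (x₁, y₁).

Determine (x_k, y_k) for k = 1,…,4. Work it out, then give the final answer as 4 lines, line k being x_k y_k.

d=322: √d = [17; 1,16,1,34] (ℓ=4, even), read p_3/q_3
k=0  a_k=17  p_k/q_k = 17/1
…
k=2  a_k=16  p_k/q_k = 305/17
k=3  a_k=1  p_k/q_k = 323/18
fundamental: x₁=323, y₁=18  (since 104329 − 322·324 = 1)
k=2:  x_2 = 323·323+322·18·18 = 208657,  y_2 = 323·18+18·323 = 11628
k=3:  x_3 = 323·208657+322·18·11628 = 134792099,  y_3 = 323·11628+18·208657 = 7511670
k=4:  x_4 = 323·134792099+322·18·7511670 = 87075487297,  y_4 = 323·7511670+18·134792099 = 4852527192

323 18
208657 11628
134792099 7511670
87075487297 4852527192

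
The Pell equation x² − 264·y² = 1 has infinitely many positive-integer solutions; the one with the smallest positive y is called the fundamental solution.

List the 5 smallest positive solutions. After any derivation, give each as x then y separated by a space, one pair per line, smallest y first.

65 4
8449 520
1098305 67596
142771201 8786960
18559157825 1142237204

√264 → a₀=16, period (4,32); ℓ=2 even so k=1
step 0: (16, 1)  from 16·(1,0) + (0,1)
step 1: (65, 4)  from 4·(16,1) + (1,0)
(x₁, y₁) = (65, 4);  65² − 264·4² = 1 ✓
n=2: (65,4)∘(65,4) = (65·65+264·4·4, 65·4+4·65) = (8449,520)
n=3: (8449,520)∘(65,4) = (65·8449+264·4·520, 65·520+4·8449) = (1098305,67596)
n=4: (1098305,67596)∘(65,4) = (65·1098305+264·4·67596, 65·67596+4·1098305) = (142771201,8786960)
n=5: (142771201,8786960)∘(65,4) = (65·142771201+264·4·8786960, 65·8786960+4·142771201) = (18559157825,1142237204)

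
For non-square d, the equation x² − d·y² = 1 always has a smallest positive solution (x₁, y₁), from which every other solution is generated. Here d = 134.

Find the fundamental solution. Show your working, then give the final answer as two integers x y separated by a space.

√134 → a₀=11, period (1,1,2,1,3,…,1,1,22); ℓ=14 even so k=13
i=0: a=11 ⇒ p=11, q=1
…
i=2: a=1 ⇒ p=23, q=2
i=3: a=2 ⇒ p=58, q=5
…
i=5: a=3 ⇒ p=301, q=26
i=6: a=1 ⇒ p=382, q=33
i=7: a=10 ⇒ p=4121, q=356
…
i=11: a=2 ⇒ p=61896, q=5347
i=12: a=1 ⇒ p=84029, q=7259
i=13: a=1 ⇒ p=145925, q=12606
(x₁, y₁) = (145925, 12606);  145925² − 134·12606² = 1 ✓

145925 12606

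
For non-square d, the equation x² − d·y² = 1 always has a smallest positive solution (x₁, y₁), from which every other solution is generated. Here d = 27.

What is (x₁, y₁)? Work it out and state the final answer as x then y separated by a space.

√27 = [5; 5,10, …], period ℓ=2 (even) → k=1
i=0: a=5 ⇒ p=5, q=1
i=1: a=5 ⇒ p=26, q=5
fundamental: x₁=26, y₁=5  (since 676 − 27·25 = 1)

26 5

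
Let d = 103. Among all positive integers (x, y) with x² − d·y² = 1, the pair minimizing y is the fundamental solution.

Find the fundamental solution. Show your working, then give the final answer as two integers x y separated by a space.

√103 → a₀=10, period (6,1,2,1,1,9,1,1,2,1,6,20); ℓ=12 even so k=11
k=0  a_k=10  p_k/q_k = 10/1
k=1  a_k=6  p_k/q_k = 61/6
k=2  a_k=1  p_k/q_k = 71/7
k=3  a_k=2  p_k/q_k = 203/20
k=4  a_k=1  p_k/q_k = 274/27
k=5  a_k=1  p_k/q_k = 477/47
…
k=7  a_k=1  p_k/q_k = 5044/497
…
k=9  a_k=2  p_k/q_k = 24266/2391
k=10  a_k=1  p_k/q_k = 33877/3338
k=11  a_k=6  p_k/q_k = 227528/22419
→ (227528, 22419).  Check: 227528²=51768990784, 103·22419²=51768990783, difference 1.

227528 22419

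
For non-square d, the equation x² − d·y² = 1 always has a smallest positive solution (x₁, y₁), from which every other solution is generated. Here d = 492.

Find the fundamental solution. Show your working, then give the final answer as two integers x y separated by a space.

√492 = [22; 5,1,1,10,1,1,5,44, …], period ℓ=8 (even) → k=7
a_0=22:  p_0=22·1+0=22,  q_0=22·0+1=1
a_1=5:  p_1=5·22+1=111,  q_1=5·1+0=5
a_2=1:  p_2=1·111+22=133,  q_2=1·5+1=6
a_3=1:  p_3=1·133+111=244,  q_3=1·6+5=11
…
a_5=1:  p_5=1·2573+244=2817,  q_5=1·116+11=127
a_6=1:  p_6=1·2817+2573=5390,  q_6=1·127+116=243
a_7=5:  p_7=5·5390+2817=29767,  q_7=5·243+127=1342
→ (29767, 1342).  Check: 29767²=886074289, 492·1342²=886074288, difference 1.

29767 1342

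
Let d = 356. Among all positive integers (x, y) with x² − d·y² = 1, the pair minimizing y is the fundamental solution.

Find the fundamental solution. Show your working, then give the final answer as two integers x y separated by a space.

500001 26500

√356 → a₀=18, period (1,6,1,1,2,…,6,1,36); ℓ=14 even so k=13
k=0  a_k=18  p_k/q_k = 18/1
…
k=2  a_k=6  p_k/q_k = 132/7
k=3  a_k=1  p_k/q_k = 151/8
…
k=5  a_k=2  p_k/q_k = 717/38
k=6  a_k=1  p_k/q_k = 1000/53
…
k=9  a_k=2  p_k/q_k = 28151/1492
k=10  a_k=1  p_k/q_k = 37868/2007
…
k=12  a_k=6  p_k/q_k = 433982/23001
k=13  a_k=1  p_k/q_k = 500001/26500
fundamental: x₁=500001, y₁=26500  (since 250001000001 − 356·702250000 = 1)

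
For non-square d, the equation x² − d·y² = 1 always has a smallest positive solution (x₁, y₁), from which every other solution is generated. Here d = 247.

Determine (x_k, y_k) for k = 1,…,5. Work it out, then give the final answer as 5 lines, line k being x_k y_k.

√247 → a₀=15, period (1,2,1,1,9,1,9,1,1,2,1,30); ℓ=12 even so k=11
k=0  a_k=15  p_k/q_k = 15/1
k=1  a_k=1  p_k/q_k = 16/1
k=2  a_k=2  p_k/q_k = 47/3
…
k=4  a_k=1  p_k/q_k = 110/7
k=5  a_k=9  p_k/q_k = 1053/67
…
k=7  a_k=9  p_k/q_k = 11520/733
k=8  a_k=1  p_k/q_k = 12683/807
k=9  a_k=1  p_k/q_k = 24203/1540
k=10  a_k=2  p_k/q_k = 61089/3887
k=11  a_k=1  p_k/q_k = 85292/5427
(x₁, y₁) = (85292, 5427);  85292² − 247·5427² = 1 ✓
n=2: (85292,5427)∘(85292,5427) = (85292·85292+247·5427·5427, 85292·5427+5427·85292) = (14549450527,925759368)
n=3: (14549450527,925759368)∘(85292,5427) = (85292·14549450527+247·5427·925759368, 85292·925759368+5427·14549450527) = (2481903468612476,157919736025485)
n=4: (2481903468612476,157919736025485)∘(85292,5427) = (85292·2481903468612476+247·5427·157919736025485, 85292·157919736025485+5427·2481903468612476) = (423373021275241155457,26938580249245573872)
n=5: (423373021275241155457,26938580249245573872)∘(85292,5427) = (85292·423373021275241155457+247·5427·26938580249245573872, 85292·26938580249245573872+5427·423373021275241155457) = (72220663458733833793864412,4595290773079387237355763)

85292 5427
14549450527 925759368
2481903468612476 157919736025485
423373021275241155457 26938580249245573872
72220663458733833793864412 4595290773079387237355763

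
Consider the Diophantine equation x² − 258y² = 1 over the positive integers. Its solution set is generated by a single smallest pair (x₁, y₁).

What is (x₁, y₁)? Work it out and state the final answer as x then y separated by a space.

257 16

d=258: √d = [16; 16,32] (ℓ=2, even), read p_1/q_1
a_0=16:  p_0=16·1+0=16,  q_0=16·0+1=1
a_1=16:  p_1=16·16+1=257,  q_1=16·1+0=16
fundamental: x₁=257, y₁=16  (since 66049 − 258·256 = 1)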